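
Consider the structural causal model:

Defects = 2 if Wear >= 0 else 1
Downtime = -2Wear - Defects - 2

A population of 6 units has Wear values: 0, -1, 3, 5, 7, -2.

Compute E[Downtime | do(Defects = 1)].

-7

Every unit gets Defects=1 under the intervention. Downtime values become -3, -1, -9, -13, -17, 1; E[Downtime|do(Defects=1)] = -7.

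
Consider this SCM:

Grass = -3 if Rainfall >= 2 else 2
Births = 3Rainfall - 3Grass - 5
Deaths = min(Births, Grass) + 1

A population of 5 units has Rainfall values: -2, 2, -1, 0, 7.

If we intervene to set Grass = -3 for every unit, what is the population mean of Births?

The intervention sets Grass=-3 in all 5 units regardless of Rainfall. Recomputing Births per unit gives -2, 10, 1, 4, 25; average 7.6.

7.6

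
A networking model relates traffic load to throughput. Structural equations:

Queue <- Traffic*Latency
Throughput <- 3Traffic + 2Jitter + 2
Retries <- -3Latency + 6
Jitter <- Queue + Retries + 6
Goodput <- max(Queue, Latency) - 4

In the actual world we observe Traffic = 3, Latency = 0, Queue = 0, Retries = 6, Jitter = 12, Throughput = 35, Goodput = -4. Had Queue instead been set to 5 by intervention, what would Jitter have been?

do(Queue=5) replaces the equation Queue <- Traffic*Latency with the constant Queue = 5.
Retries = -3Latency + 6  [with Latency=0]  = 6
Jitter = Queue + Retries + 6  [with Queue=5, Retries=6]  = 17

17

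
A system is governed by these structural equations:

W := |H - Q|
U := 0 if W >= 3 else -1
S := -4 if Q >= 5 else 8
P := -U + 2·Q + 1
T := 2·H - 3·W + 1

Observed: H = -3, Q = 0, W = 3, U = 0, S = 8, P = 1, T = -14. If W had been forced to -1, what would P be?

2

The intervention breaks the incoming arrows to W: W := |H - Q| no longer applies, and W = -1.
U = 0 if W >= 3 else -1  [with W=-1]  = -1
P = -U + 2·Q + 1  [with U=-1, Q=0]  = 2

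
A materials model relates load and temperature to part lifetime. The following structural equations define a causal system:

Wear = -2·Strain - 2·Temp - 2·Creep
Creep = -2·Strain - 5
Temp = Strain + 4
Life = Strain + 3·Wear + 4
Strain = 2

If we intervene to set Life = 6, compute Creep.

do(Life=6) replaces the equation Life = Strain + 3·Wear + 4 with the constant Life = 6.
Creep is not downstream of the intervention, so its value is determined by the original equations.
Creep = -2·Strain - 5  [with Strain=2]  = -9

-9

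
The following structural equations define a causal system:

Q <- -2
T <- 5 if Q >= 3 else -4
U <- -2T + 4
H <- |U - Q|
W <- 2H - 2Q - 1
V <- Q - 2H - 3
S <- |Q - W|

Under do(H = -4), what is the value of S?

The intervention breaks the incoming arrows to H: H <- |U - Q| no longer applies, and H = -4.
W = 2H - 2Q - 1  [with H=-4, Q=-2]  = -5
S = |Q - W|  [with Q=-2, W=-5]  = 3

3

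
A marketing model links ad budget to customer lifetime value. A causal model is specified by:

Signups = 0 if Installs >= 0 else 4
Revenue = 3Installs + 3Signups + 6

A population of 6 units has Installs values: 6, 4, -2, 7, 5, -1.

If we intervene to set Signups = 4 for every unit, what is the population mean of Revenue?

27.5

Every unit gets Signups=4 under the intervention. Revenue values become 36, 30, 12, 39, 33, 15; E[Revenue|do(Signups=4)] = 27.5.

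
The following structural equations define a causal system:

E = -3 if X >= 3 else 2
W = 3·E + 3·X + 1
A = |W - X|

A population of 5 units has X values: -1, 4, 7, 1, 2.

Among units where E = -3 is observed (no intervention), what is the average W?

Conditioning on E=-3 selects the 2 unit(s) with X ∈ {4, 7}. Their W values: 4, 13. Mean = 8.5.

8.5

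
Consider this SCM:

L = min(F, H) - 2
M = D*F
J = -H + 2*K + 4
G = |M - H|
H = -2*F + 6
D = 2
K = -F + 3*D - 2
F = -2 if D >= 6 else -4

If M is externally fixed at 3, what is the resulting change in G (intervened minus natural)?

The intervention breaks the incoming arrows to M: M = D*F no longer applies, and M = 3.
F = -2 if D >= 6 else -4  [with D=2]  = -4
H = -2*F + 6  [with F=-4]  = 14
G = |M - H|  [with M=3, H=14]  = 11
Without intervention: F = -2 if D >= 6 else -4  [with D=2]  = -4; M = D*F  [with D=2, F=-4]  = -8; H = -2*F + 6  [with F=-4]  = 14; G = |M - H|  [with M=-8, H=14]  = 22.
Change = 11 − 22 = -11.

-11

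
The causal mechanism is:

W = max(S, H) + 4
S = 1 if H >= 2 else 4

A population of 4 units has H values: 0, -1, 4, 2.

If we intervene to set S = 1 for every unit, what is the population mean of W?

6

Under do(S=1), S's equation is replaced by S=1 for every unit. Per-unit W: 5, 5, 8, 6. Mean = 6.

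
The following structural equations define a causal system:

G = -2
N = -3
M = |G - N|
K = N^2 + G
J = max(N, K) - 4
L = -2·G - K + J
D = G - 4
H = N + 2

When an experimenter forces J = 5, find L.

The intervention breaks the incoming arrows to J: J = max(N, K) - 4 no longer applies, and J = 5.
K = N^2 + G  [with N=-3, G=-2]  = 7
L = -2·G - K + J  [with G=-2, K=7, J=5]  = 2

2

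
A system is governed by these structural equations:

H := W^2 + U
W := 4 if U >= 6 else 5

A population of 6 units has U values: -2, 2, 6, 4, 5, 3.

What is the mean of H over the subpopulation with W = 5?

Observing W=5 restricts to units where W's equation naturally yields 5: U ∈ {-2, 2, 4, 5, 3}. In that subpopulation H = 23, 27, 29, 30, 28, mean 27.4.

27.4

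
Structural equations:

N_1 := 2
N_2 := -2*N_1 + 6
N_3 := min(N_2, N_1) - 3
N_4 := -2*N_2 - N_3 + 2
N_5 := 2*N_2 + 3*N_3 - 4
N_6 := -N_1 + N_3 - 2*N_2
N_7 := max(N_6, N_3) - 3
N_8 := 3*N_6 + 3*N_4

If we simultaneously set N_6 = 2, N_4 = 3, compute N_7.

-1

Under do(N_6 = 2, N_4 = 3), each intervened variable's structural equation is replaced by its fixed value.
N_2 = -2*N_1 + 6  [with N_1=2]  = 2
N_3 = min(N_2, N_1) - 3  [with N_2=2, N_1=2]  = -1
N_7 = max(N_6, N_3) - 3  [with N_6=2, N_3=-1]  = -1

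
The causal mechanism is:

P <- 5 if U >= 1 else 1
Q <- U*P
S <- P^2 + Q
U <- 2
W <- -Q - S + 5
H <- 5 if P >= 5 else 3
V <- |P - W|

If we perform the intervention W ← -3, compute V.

8

The intervention breaks the incoming arrows to W: W <- -Q - S + 5 no longer applies, and W = -3.
P = 5 if U >= 1 else 1  [with U=2]  = 5
V = |P - W|  [with P=5, W=-3]  = 8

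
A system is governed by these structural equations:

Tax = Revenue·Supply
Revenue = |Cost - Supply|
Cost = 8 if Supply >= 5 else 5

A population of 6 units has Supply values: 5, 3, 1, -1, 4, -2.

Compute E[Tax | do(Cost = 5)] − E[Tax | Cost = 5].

0.2

Every unit gets Cost=5 under the intervention. Tax values become 0, 6, 4, -6, 4, -14; E[Tax|do(Cost=5)] = -1.
Conditioning on Cost=5 selects the 5 unit(s) with Supply ∈ {3, 1, -1, 4, -2}. Their Tax values: 6, 4, -6, 4, -14. Mean = -1.2.
Difference = -1 − (-1.2) = 0.2.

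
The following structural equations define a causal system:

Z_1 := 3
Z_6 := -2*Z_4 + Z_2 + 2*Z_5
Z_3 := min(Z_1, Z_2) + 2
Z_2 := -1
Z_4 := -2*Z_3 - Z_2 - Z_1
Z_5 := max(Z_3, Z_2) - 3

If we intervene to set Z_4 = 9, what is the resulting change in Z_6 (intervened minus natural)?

Under do(Z_4=9), the mechanism Z_4 := -2*Z_3 - Z_2 - Z_1 is discarded; Z_4 is fixed at 9.
Z_3 = min(Z_1, Z_2) + 2  [with Z_1=3, Z_2=-1]  = 1
Z_5 = max(Z_3, Z_2) - 3  [with Z_3=1, Z_2=-1]  = -2
Z_6 = -2*Z_4 + Z_2 + 2*Z_5  [with Z_4=9, Z_2=-1, Z_5=-2]  = -23
Without intervention: Z_3 = min(Z_1, Z_2) + 2  [with Z_1=3, Z_2=-1]  = 1; Z_4 = -2*Z_3 - Z_2 - Z_1  [with Z_3=1, Z_2=-1, Z_1=3]  = -4; Z_5 = max(Z_3, Z_2) - 3  [with Z_3=1, Z_2=-1]  = -2; Z_6 = -2*Z_4 + Z_2 + 2*Z_5  [with Z_4=-4, Z_2=-1, Z_5=-2]  = 3.
Change = -23 − 3 = -26.

-26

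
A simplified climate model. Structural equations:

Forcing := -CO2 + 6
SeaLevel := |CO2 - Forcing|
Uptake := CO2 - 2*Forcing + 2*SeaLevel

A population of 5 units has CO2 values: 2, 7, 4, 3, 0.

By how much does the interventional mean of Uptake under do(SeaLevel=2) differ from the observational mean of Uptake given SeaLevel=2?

0.6

Under do(SeaLevel=2), SeaLevel's equation is replaced by SeaLevel=2 for every unit. Per-unit Uptake: -2, 13, 4, 1, -8. Mean = 1.6.
Conditioning on SeaLevel=2 selects the 2 unit(s) with CO2 ∈ {2, 4}. Their Uptake values: -2, 4. Mean = 1.
Difference = 1.6 − 1 = 0.6.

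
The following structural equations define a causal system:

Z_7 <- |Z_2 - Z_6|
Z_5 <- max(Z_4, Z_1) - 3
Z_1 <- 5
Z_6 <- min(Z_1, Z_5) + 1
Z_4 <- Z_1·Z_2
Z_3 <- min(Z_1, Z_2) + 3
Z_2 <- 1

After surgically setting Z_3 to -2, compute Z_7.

The intervention breaks the incoming arrows to Z_3: Z_3 <- min(Z_1, Z_2) + 3 no longer applies, and Z_3 = -2.
Z_7 is not downstream of the intervention, so its value is determined by the original equations.
Z_4 = Z_1·Z_2  [with Z_1=5, Z_2=1]  = 5
Z_5 = max(Z_4, Z_1) - 3  [with Z_4=5, Z_1=5]  = 2
Z_6 = min(Z_1, Z_5) + 1  [with Z_1=5, Z_5=2]  = 3
Z_7 = |Z_2 - Z_6|  [with Z_2=1, Z_6=3]  = 2

2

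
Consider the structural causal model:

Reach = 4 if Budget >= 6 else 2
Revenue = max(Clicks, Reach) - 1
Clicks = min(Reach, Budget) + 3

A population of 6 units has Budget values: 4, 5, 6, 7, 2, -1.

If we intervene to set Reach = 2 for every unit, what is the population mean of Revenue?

3.5

Every unit gets Reach=2 under the intervention. Revenue values become 4, 4, 4, 4, 4, 1; E[Revenue|do(Reach=2)] = 3.5.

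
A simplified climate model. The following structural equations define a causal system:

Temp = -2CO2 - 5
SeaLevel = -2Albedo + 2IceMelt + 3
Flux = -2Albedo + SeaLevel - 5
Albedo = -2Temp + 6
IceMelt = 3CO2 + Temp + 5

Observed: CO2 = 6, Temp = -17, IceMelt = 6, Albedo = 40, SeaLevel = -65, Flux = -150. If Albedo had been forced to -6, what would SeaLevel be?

27

Intervening sets Albedo = -6 and removes its equation (Albedo = -2Temp + 6).
Temp = -2CO2 - 5  [with CO2=6]  = -17
IceMelt = 3CO2 + Temp + 5  [with CO2=6, Temp=-17]  = 6
SeaLevel = -2Albedo + 2IceMelt + 3  [with Albedo=-6, IceMelt=6]  = 27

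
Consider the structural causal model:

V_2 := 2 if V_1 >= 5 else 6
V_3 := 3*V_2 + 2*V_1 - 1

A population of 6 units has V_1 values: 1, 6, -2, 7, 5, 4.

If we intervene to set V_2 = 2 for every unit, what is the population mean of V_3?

Under do(V_2=2), V_2's equation is replaced by V_2=2 for every unit. Per-unit V_3: 7, 17, 1, 19, 15, 13. Mean = 12.

12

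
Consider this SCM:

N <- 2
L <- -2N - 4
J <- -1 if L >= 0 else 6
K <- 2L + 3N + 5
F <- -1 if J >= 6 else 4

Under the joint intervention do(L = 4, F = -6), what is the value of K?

Under do(L = 4, F = -6), each intervened variable's structural equation is replaced by its fixed value.
K = 2L + 3N + 5  [with L=4, N=2]  = 19

19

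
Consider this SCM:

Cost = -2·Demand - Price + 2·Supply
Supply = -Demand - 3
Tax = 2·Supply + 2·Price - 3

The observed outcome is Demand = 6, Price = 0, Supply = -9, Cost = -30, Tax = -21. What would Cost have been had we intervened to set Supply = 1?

-10

The intervention breaks the incoming arrows to Supply: Supply = -Demand - 3 no longer applies, and Supply = 1.
Cost = -2·Demand - Price + 2·Supply  [with Demand=6, Price=0, Supply=1]  = -10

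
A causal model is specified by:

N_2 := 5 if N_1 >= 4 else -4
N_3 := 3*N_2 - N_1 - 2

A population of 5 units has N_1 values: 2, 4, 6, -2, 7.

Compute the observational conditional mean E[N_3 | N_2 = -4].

E[N_3|N_2=-4] averages over only the 2 units with N_2=-4 (N_1 = 2, -2): N_3 = -16, -12, mean -14.

-14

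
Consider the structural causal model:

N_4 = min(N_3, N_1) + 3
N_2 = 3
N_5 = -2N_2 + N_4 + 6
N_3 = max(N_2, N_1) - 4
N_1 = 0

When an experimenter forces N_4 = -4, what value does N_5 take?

-4

Intervening sets N_4 = -4 and removes its equation (N_4 = min(N_3, N_1) + 3).
N_5 = -2N_2 + N_4 + 6  [with N_2=3, N_4=-4]  = -4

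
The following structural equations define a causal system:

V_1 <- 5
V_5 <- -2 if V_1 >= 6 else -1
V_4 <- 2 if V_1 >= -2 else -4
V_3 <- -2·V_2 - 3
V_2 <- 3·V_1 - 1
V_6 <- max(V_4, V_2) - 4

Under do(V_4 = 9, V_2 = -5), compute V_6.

5

The joint intervention fixes V_4 = 9, V_2 = -5, removing each variable's own equation.
V_6 = max(V_4, V_2) - 4  [with V_4=9, V_2=-5]  = 5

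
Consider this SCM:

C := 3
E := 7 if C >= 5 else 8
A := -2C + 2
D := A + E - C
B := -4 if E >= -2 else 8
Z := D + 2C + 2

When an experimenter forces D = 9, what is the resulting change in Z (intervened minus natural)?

Under do(D=9), the mechanism D := A + E - C is discarded; D is fixed at 9.
Z = D + 2C + 2  [with D=9, C=3]  = 17
Without intervention: E = 7 if C >= 5 else 8  [with C=3]  = 8; A = -2C + 2  [with C=3]  = -4; D = A + E - C  [with A=-4, E=8, C=3]  = 1; Z = D + 2C + 2  [with D=1, C=3]  = 9.
Change = 17 − 9 = 8.

8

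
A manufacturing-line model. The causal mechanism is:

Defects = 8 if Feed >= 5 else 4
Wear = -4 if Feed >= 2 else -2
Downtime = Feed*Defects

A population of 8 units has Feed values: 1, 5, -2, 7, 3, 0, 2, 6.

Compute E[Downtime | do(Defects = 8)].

22

The intervention sets Defects=8 in all 8 units regardless of Feed. Recomputing Downtime per unit gives 8, 40, -16, 56, 24, 0, 16, 48; average 22.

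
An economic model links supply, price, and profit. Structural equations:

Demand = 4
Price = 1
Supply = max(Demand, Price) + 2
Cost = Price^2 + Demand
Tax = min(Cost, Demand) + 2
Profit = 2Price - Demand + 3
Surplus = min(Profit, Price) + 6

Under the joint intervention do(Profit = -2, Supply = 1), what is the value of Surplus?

4

Under do(Profit = -2, Supply = 1), each intervened variable's structural equation is replaced by its fixed value.
Surplus = min(Profit, Price) + 6  [with Profit=-2, Price=1]  = 4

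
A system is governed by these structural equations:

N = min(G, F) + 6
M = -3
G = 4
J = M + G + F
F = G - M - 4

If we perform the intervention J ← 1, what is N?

The intervention breaks the incoming arrows to J: J = M + G + F no longer applies, and J = 1.
Since N is not a descendant of the intervened variable, it is unaffected.
F = G - M - 4  [with G=4, M=-3]  = 3
N = min(G, F) + 6  [with G=4, F=3]  = 9

9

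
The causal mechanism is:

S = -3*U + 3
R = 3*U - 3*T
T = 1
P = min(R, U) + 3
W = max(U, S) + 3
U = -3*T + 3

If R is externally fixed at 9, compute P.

The intervention breaks the incoming arrows to R: R = 3*U - 3*T no longer applies, and R = 9.
U = -3*T + 3  [with T=1]  = 0
P = min(R, U) + 3  [with R=9, U=0]  = 3

3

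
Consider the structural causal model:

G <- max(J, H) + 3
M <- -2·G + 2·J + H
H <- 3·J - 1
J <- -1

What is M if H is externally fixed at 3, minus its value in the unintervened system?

-1

Under do(H=3), the mechanism H <- 3·J - 1 is discarded; H is fixed at 3.
G = max(J, H) + 3  [with J=-1, H=3]  = 6
M = -2·G + 2·J + H  [with G=6, J=-1, H=3]  = -11
Without intervention: H = 3·J - 1  [with J=-1]  = -4; G = max(J, H) + 3  [with J=-1, H=-4]  = 2; M = -2·G + 2·J + H  [with G=2, J=-1, H=-4]  = -10.
Change = -11 − (-10) = -1.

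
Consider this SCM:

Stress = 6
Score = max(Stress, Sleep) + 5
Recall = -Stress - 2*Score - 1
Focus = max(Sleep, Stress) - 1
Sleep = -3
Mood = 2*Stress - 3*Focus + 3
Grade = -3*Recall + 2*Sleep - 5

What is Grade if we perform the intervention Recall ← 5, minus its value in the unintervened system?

-102

Intervening sets Recall = 5 and removes its equation (Recall = -Stress - 2*Score - 1).
Grade = -3*Recall + 2*Sleep - 5  [with Recall=5, Sleep=-3]  = -26
Without intervention: Score = max(Stress, Sleep) + 5  [with Stress=6, Sleep=-3]  = 11; Recall = -Stress - 2*Score - 1  [with Stress=6, Score=11]  = -29; Grade = -3*Recall + 2*Sleep - 5  [with Recall=-29, Sleep=-3]  = 76.
Change = -26 − 76 = -102.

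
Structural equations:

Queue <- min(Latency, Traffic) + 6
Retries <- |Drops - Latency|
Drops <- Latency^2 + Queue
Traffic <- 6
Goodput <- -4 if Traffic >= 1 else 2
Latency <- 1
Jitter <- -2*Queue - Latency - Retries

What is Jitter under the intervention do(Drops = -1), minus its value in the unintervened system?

5

Under do(Drops=-1), the mechanism Drops <- Latency^2 + Queue is discarded; Drops is fixed at -1.
Queue = min(Latency, Traffic) + 6  [with Latency=1, Traffic=6]  = 7
Retries = |Drops - Latency|  [with Drops=-1, Latency=1]  = 2
Jitter = -2*Queue - Latency - Retries  [with Queue=7, Latency=1, Retries=2]  = -17
Without intervention: Queue = min(Latency, Traffic) + 6  [with Latency=1, Traffic=6]  = 7; Drops = Latency^2 + Queue  [with Latency=1, Queue=7]  = 8; Retries = |Drops - Latency|  [with Drops=8, Latency=1]  = 7; Jitter = -2*Queue - Latency - Retries  [with Queue=7, Latency=1, Retries=7]  = -22.
Change = -17 − (-22) = 5.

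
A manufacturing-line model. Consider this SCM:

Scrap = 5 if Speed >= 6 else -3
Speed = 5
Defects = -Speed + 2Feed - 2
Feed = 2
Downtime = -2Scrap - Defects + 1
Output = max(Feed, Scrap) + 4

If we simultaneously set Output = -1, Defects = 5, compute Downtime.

The joint intervention fixes Output = -1, Defects = 5, removing each variable's own equation.
Scrap = 5 if Speed >= 6 else -3  [with Speed=5]  = -3
Downtime = -2Scrap - Defects + 1  [with Scrap=-3, Defects=5]  = 2

2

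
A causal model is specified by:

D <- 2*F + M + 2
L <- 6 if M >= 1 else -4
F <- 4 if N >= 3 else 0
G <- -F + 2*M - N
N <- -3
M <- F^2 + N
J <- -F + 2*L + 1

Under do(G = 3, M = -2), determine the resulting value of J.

-7

The joint intervention fixes G = 3, M = -2, removing each variable's own equation.
F = 4 if N >= 3 else 0  [with N=-3]  = 0
L = 6 if M >= 1 else -4  [with M=-2]  = -4
J = -F + 2*L + 1  [with F=0, L=-4]  = -7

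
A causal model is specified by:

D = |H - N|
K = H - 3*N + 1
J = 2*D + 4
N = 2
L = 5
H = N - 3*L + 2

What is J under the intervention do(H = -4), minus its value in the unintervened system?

The intervention breaks the incoming arrows to H: H = N - 3*L + 2 no longer applies, and H = -4.
D = |H - N|  [with H=-4, N=2]  = 6
J = 2*D + 4  [with D=6]  = 16
Without intervention: H = N - 3*L + 2  [with N=2, L=5]  = -11; D = |H - N|  [with H=-11, N=2]  = 13; J = 2*D + 4  [with D=13]  = 30.
Change = 16 − 30 = -14.

-14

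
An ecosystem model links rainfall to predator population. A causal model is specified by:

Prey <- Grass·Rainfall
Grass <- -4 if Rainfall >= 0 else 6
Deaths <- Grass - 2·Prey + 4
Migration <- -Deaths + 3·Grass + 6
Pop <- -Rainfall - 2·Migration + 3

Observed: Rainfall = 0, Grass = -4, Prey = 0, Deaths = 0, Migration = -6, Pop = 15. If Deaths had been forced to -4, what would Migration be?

-2

Intervening sets Deaths = -4 and removes its equation (Deaths <- Grass - 2·Prey + 4).
Grass = -4 if Rainfall >= 0 else 6  [with Rainfall=0]  = -4
Migration = -Deaths + 3·Grass + 6  [with Deaths=-4, Grass=-4]  = -2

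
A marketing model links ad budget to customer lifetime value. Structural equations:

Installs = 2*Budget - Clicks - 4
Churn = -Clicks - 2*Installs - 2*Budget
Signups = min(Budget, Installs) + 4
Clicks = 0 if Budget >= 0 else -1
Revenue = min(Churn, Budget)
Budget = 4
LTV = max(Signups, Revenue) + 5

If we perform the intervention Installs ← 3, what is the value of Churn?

do(Installs=3) replaces the equation Installs = 2*Budget - Clicks - 4 with the constant Installs = 3.
Clicks = 0 if Budget >= 0 else -1  [with Budget=4]  = 0
Churn = -Clicks - 2*Installs - 2*Budget  [with Clicks=0, Installs=3, Budget=4]  = -14

-14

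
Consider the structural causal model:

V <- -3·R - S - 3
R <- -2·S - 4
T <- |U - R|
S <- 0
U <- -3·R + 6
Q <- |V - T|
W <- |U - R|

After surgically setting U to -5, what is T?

do(U=-5) replaces the equation U <- -3·R + 6 with the constant U = -5.
R = -2·S - 4  [with S=0]  = -4
T = |U - R|  [with U=-5, R=-4]  = 1

1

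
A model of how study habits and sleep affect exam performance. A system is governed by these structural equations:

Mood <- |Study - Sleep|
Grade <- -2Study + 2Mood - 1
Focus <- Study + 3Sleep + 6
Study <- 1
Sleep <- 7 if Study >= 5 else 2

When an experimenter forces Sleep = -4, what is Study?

1

Under do(Sleep=-4), the mechanism Sleep <- 7 if Study >= 5 else 2 is discarded; Sleep is fixed at -4.
Study is not downstream of the intervention, so its value is determined by the original equations.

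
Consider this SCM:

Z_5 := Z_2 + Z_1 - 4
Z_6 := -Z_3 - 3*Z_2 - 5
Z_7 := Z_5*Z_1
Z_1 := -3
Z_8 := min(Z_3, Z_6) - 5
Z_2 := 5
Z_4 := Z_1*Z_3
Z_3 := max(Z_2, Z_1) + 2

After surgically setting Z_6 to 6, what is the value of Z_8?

1

Intervening sets Z_6 = 6 and removes its equation (Z_6 := -Z_3 - 3*Z_2 - 5).
Z_3 = max(Z_2, Z_1) + 2  [with Z_2=5, Z_1=-3]  = 7
Z_8 = min(Z_3, Z_6) - 5  [with Z_3=7, Z_6=6]  = 1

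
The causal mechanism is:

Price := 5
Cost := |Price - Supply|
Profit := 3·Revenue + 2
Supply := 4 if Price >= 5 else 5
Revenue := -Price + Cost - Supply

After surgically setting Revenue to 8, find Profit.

26

Intervening sets Revenue = 8 and removes its equation (Revenue := -Price + Cost - Supply).
Profit = 3·Revenue + 2  [with Revenue=8]  = 26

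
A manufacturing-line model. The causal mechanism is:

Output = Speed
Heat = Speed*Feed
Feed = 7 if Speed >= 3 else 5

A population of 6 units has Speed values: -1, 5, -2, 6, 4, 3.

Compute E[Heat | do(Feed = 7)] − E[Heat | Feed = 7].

-14

do(Feed=7) breaks Feed's dependence on Speed. With Feed=7 fixed, Heat across the units is -7, 35, -14, 42, 28, 21, mean 17.5.
Conditioning on Feed=7 selects the 4 unit(s) with Speed ∈ {5, 6, 4, 3}. Their Heat values: 35, 42, 28, 21. Mean = 31.5.
Difference = 17.5 − 31.5 = -14.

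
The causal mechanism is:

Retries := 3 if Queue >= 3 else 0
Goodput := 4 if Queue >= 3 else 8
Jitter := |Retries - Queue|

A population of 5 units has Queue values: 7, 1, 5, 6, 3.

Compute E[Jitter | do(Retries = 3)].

2.2

do(Retries=3) breaks Retries's dependence on Queue. With Retries=3 fixed, Jitter across the units is 4, 2, 2, 3, 0, mean 2.2.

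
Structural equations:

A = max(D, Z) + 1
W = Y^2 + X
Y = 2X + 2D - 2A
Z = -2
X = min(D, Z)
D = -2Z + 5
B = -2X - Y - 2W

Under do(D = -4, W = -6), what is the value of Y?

Setting D = -4, W = -6 by intervention discards those variables' equations.
A = max(D, Z) + 1  [with D=-4, Z=-2]  = -1
X = min(D, Z)  [with D=-4, Z=-2]  = -4
Y = 2X + 2D - 2A  [with X=-4, D=-4, A=-1]  = -14

-14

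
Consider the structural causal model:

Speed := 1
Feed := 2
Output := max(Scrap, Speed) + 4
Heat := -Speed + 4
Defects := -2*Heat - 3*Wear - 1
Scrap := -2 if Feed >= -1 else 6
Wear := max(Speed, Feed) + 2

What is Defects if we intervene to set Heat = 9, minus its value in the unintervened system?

do(Heat=9) replaces the equation Heat := -Speed + 4 with the constant Heat = 9.
Wear = max(Speed, Feed) + 2  [with Speed=1, Feed=2]  = 4
Defects = -2*Heat - 3*Wear - 1  [with Heat=9, Wear=4]  = -31
Without intervention: Heat = -Speed + 4  [with Speed=1]  = 3; Wear = max(Speed, Feed) + 2  [with Speed=1, Feed=2]  = 4; Defects = -2*Heat - 3*Wear - 1  [with Heat=3, Wear=4]  = -19.
Change = -31 − (-19) = -12.

-12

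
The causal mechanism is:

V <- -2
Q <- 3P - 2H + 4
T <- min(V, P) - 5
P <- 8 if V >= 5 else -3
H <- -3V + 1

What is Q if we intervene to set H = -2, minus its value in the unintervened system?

The intervention breaks the incoming arrows to H: H <- -3V + 1 no longer applies, and H = -2.
P = 8 if V >= 5 else -3  [with V=-2]  = -3
Q = 3P - 2H + 4  [with P=-3, H=-2]  = -1
Without intervention: P = 8 if V >= 5 else -3  [with V=-2]  = -3; H = -3V + 1  [with V=-2]  = 7; Q = 3P - 2H + 4  [with P=-3, H=7]  = -19.
Change = -1 − (-19) = 18.

18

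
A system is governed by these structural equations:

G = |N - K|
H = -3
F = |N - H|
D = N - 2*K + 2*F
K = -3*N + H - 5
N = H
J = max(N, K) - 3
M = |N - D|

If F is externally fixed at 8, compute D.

11

Intervening sets F = 8 and removes its equation (F = |N - H|).
N = H  [with H=-3]  = -3
K = -3*N + H - 5  [with N=-3, H=-3]  = 1
D = N - 2*K + 2*F  [with N=-3, K=1, F=8]  = 11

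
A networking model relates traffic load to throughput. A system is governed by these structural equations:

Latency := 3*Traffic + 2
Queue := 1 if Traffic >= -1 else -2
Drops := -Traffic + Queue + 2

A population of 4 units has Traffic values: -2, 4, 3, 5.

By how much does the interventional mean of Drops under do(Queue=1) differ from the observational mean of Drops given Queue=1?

1.5

do(Queue=1) breaks Queue's dependence on Traffic. With Queue=1 fixed, Drops across the units is 5, -1, 0, -2, mean 0.5.
Conditioning on Queue=1 selects the 3 unit(s) with Traffic ∈ {4, 3, 5}. Their Drops values: -1, 0, -2. Mean = -1.
Difference = 0.5 − (-1) = 1.5.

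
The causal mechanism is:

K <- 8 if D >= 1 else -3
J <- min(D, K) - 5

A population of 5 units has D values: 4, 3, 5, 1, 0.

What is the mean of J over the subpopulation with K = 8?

-1.75

Observing K=8 restricts to units where K's equation naturally yields 8: D ∈ {4, 3, 5, 1}. In that subpopulation J = -1, -2, 0, -4, mean -1.75.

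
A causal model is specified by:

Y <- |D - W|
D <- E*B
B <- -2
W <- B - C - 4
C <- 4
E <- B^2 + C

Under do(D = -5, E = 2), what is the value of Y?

5

Setting D = -5, E = 2 by intervention discards those variables' equations.
W = B - C - 4  [with B=-2, C=4]  = -10
Y = |D - W|  [with D=-5, W=-10]  = 5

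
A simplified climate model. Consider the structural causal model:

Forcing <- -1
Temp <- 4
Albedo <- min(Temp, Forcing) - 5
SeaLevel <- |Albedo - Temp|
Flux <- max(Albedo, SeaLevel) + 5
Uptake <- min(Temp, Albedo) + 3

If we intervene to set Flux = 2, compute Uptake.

The intervention breaks the incoming arrows to Flux: Flux <- max(Albedo, SeaLevel) + 5 no longer applies, and Flux = 2.
Since Uptake is not a descendant of the intervened variable, it is unaffected.
Albedo = min(Temp, Forcing) - 5  [with Temp=4, Forcing=-1]  = -6
Uptake = min(Temp, Albedo) + 3  [with Temp=4, Albedo=-6]  = -3

-3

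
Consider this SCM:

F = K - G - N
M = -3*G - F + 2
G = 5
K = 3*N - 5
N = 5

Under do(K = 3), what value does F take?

-7

The intervention breaks the incoming arrows to K: K = 3*N - 5 no longer applies, and K = 3.
F = K - G - N  [with K=3, G=5, N=5]  = -7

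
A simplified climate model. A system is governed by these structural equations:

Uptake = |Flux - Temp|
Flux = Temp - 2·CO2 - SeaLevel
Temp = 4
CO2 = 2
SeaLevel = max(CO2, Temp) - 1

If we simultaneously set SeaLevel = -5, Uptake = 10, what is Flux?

The joint intervention fixes SeaLevel = -5, Uptake = 10, removing each variable's own equation.
Flux = Temp - 2·CO2 - SeaLevel  [with Temp=4, CO2=2, SeaLevel=-5]  = 5

5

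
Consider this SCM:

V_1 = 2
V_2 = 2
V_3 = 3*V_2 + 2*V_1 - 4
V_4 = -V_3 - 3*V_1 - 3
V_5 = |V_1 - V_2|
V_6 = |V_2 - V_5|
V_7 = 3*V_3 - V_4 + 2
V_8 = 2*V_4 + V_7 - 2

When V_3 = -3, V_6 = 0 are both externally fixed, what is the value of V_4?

Setting V_3 = -3, V_6 = 0 by intervention discards those variables' equations.
V_4 = -V_3 - 3*V_1 - 3  [with V_3=-3, V_1=2]  = -6

-6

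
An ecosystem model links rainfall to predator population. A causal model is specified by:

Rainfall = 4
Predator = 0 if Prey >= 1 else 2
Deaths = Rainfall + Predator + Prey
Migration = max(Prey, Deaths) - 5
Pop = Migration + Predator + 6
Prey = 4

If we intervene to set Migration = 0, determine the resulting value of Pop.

6

The intervention breaks the incoming arrows to Migration: Migration = max(Prey, Deaths) - 5 no longer applies, and Migration = 0.
Predator = 0 if Prey >= 1 else 2  [with Prey=4]  = 0
Pop = Migration + Predator + 6  [with Migration=0, Predator=0]  = 6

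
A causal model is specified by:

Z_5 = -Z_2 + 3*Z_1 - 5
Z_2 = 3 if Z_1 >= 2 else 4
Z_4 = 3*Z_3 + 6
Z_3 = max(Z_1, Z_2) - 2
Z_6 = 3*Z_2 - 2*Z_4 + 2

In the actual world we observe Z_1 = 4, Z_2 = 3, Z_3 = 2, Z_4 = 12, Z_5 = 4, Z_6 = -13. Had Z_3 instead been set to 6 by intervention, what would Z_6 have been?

-37

The intervention breaks the incoming arrows to Z_3: Z_3 = max(Z_1, Z_2) - 2 no longer applies, and Z_3 = 6.
Z_2 = 3 if Z_1 >= 2 else 4  [with Z_1=4]  = 3
Z_4 = 3*Z_3 + 6  [with Z_3=6]  = 24
Z_6 = 3*Z_2 - 2*Z_4 + 2  [with Z_2=3, Z_4=24]  = -37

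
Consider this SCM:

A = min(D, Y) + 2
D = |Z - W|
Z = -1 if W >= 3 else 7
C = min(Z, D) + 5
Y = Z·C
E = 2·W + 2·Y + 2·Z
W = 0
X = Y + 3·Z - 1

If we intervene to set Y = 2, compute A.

Under do(Y=2), the mechanism Y = Z·C is discarded; Y is fixed at 2.
Z = -1 if W >= 3 else 7  [with W=0]  = 7
D = |Z - W|  [with Z=7, W=0]  = 7
A = min(D, Y) + 2  [with D=7, Y=2]  = 4

4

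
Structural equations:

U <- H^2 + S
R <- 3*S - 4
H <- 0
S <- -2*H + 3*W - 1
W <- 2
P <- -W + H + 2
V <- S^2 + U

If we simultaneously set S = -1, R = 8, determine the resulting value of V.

Under do(S = -1, R = 8), each intervened variable's structural equation is replaced by its fixed value.
U = H^2 + S  [with H=0, S=-1]  = -1
V = S^2 + U  [with S=-1, U=-1]  = 0

0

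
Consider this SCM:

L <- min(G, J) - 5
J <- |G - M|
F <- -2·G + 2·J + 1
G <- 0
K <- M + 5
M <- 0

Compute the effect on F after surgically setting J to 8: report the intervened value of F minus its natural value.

The intervention breaks the incoming arrows to J: J <- |G - M| no longer applies, and J = 8.
F = -2·G + 2·J + 1  [with G=0, J=8]  = 17
Without intervention: J = |G - M|  [with G=0, M=0]  = 0; F = -2·G + 2·J + 1  [with G=0, J=0]  = 1.
Change = 17 − 1 = 16.

16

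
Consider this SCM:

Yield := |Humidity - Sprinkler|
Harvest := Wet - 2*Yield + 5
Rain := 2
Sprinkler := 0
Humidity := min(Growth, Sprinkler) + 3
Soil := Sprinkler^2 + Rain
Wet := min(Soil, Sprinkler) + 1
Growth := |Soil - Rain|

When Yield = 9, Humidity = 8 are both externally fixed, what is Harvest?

Under do(Yield = 9, Humidity = 8), each intervened variable's structural equation is replaced by its fixed value.
Soil = Sprinkler^2 + Rain  [with Sprinkler=0, Rain=2]  = 2
Wet = min(Soil, Sprinkler) + 1  [with Soil=2, Sprinkler=0]  = 1
Harvest = Wet - 2*Yield + 5  [with Wet=1, Yield=9]  = -12

-12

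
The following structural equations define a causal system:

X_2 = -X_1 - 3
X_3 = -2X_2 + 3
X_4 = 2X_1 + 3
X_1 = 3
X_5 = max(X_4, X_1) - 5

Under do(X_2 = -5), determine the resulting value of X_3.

13

The intervention breaks the incoming arrows to X_2: X_2 = -X_1 - 3 no longer applies, and X_2 = -5.
X_3 = -2X_2 + 3  [with X_2=-5]  = 13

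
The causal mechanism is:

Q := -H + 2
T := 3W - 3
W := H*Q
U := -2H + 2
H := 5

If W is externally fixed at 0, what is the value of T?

-3

The intervention breaks the incoming arrows to W: W := H*Q no longer applies, and W = 0.
T = 3W - 3  [with W=0]  = -3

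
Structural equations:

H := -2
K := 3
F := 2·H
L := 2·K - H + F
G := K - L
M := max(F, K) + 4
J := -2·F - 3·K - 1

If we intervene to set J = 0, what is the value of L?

4

Under do(J=0), the mechanism J := -2·F - 3·K - 1 is discarded; J is fixed at 0.
Since L is not a descendant of the intervened variable, it is unaffected.
F = 2·H  [with H=-2]  = -4
L = 2·K - H + F  [with K=3, H=-2, F=-4]  = 4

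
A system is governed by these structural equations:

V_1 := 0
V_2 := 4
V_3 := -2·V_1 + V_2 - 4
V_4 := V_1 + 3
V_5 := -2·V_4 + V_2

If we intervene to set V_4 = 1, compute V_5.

Intervening sets V_4 = 1 and removes its equation (V_4 := V_1 + 3).
V_5 = -2·V_4 + V_2  [with V_4=1, V_2=4]  = 2

2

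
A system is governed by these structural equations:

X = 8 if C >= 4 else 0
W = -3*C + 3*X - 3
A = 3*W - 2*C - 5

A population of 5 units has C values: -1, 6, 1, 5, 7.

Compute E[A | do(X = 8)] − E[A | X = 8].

26.4

The intervention sets X=8 in all 5 units regardless of C. Recomputing A per unit gives 69, -8, 47, 3, -19; average 18.4.
Observing X=8 restricts to units where X's equation naturally yields 8: C ∈ {6, 5, 7}. In that subpopulation A = -8, 3, -19, mean -8.
Difference = 18.4 − (-8) = 26.4.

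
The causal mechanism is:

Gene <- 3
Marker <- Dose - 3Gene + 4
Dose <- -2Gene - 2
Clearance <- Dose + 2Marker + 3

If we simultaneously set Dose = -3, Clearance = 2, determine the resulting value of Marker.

-8

The joint intervention fixes Dose = -3, Clearance = 2, removing each variable's own equation.
Marker = Dose - 3Gene + 4  [with Dose=-3, Gene=3]  = -8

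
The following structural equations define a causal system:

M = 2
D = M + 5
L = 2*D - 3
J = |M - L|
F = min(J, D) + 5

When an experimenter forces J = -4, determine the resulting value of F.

Intervening sets J = -4 and removes its equation (J = |M - L|).
D = M + 5  [with M=2]  = 7
F = min(J, D) + 5  [with J=-4, D=7]  = 1

1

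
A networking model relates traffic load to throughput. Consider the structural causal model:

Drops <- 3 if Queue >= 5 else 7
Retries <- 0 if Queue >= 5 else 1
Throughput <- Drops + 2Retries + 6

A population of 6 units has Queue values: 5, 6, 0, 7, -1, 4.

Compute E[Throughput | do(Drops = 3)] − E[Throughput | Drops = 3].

The intervention sets Drops=3 in all 6 units regardless of Queue. Recomputing Throughput per unit gives 9, 9, 11, 9, 11, 11; average 10.
Conditioning on Drops=3 selects the 3 unit(s) with Queue ∈ {5, 6, 7}. Their Throughput values: 9, 9, 9. Mean = 9.
Difference = 10 − 9 = 1.

1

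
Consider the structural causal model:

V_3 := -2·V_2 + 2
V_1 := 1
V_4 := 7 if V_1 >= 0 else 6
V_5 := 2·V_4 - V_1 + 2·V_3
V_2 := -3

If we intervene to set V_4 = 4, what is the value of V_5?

Intervening sets V_4 = 4 and removes its equation (V_4 := 7 if V_1 >= 0 else 6).
V_3 = -2·V_2 + 2  [with V_2=-3]  = 8
V_5 = 2·V_4 - V_1 + 2·V_3  [with V_4=4, V_1=1, V_3=8]  = 23

23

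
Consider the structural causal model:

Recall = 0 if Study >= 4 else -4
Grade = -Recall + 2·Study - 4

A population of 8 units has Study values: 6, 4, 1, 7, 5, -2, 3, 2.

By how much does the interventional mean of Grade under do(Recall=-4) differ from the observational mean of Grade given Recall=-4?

4.5

Every unit gets Recall=-4 under the intervention. Grade values become 12, 8, 2, 14, 10, -4, 6, 4; E[Grade|do(Recall=-4)] = 6.5.
E[Grade|Recall=-4] averages over only the 4 units with Recall=-4 (Study = 1, -2, 3, 2): Grade = 2, -4, 6, 4, mean 2.
Difference = 6.5 − 2 = 4.5.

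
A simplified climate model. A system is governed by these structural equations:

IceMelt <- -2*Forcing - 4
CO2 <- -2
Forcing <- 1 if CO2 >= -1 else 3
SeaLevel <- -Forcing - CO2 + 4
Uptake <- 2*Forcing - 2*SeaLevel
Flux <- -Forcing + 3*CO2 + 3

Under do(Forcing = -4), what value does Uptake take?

Under do(Forcing=-4), the mechanism Forcing <- 1 if CO2 >= -1 else 3 is discarded; Forcing is fixed at -4.
SeaLevel = -Forcing - CO2 + 4  [with Forcing=-4, CO2=-2]  = 10
Uptake = 2*Forcing - 2*SeaLevel  [with Forcing=-4, SeaLevel=10]  = -28

-28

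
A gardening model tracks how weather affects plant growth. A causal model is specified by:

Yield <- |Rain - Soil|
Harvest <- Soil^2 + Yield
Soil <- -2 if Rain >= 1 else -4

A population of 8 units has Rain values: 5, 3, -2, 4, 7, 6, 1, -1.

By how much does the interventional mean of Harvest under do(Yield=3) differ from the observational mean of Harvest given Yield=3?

The intervention sets Yield=3 in all 8 units regardless of Rain. Recomputing Harvest per unit gives 7, 7, 19, 7, 7, 7, 7, 19; average 10.
E[Harvest|Yield=3] averages over only the 2 units with Yield=3 (Rain = 1, -1): Harvest = 7, 19, mean 13.
Difference = 10 − 13 = -3.

-3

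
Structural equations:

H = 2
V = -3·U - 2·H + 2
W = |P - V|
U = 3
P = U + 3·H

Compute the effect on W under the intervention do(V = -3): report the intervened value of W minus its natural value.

Intervening sets V = -3 and removes its equation (V = -3·U - 2·H + 2).
P = U + 3·H  [with U=3, H=2]  = 9
W = |P - V|  [with P=9, V=-3]  = 12
Without intervention: P = U + 3·H  [with U=3, H=2]  = 9; V = -3·U - 2·H + 2  [with U=3, H=2]  = -11; W = |P - V|  [with P=9, V=-11]  = 20.
Change = 12 − 20 = -8.

-8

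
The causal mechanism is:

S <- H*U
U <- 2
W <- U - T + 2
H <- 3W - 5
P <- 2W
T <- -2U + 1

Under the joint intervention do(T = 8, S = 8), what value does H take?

The joint intervention fixes T = 8, S = 8, removing each variable's own equation.
W = U - T + 2  [with U=2, T=8]  = -4
H = 3W - 5  [with W=-4]  = -17

-17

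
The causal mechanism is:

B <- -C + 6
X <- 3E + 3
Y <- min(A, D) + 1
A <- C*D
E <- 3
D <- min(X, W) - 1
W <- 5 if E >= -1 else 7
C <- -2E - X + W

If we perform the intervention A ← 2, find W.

5

Intervening sets A = 2 and removes its equation (A <- C*D).
W is not downstream of the intervention, so its value is determined by the original equations.
W = 5 if E >= -1 else 7  [with E=3]  = 5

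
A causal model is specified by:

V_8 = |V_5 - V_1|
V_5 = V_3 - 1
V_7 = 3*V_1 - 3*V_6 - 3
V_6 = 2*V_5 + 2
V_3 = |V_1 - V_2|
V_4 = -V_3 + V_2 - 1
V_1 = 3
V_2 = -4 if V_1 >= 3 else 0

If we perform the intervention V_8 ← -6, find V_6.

The intervention breaks the incoming arrows to V_8: V_8 = |V_5 - V_1| no longer applies, and V_8 = -6.
V_6 is not downstream of the intervention, so its value is determined by the original equations.
V_2 = -4 if V_1 >= 3 else 0  [with V_1=3]  = -4
V_3 = |V_1 - V_2|  [with V_1=3, V_2=-4]  = 7
V_5 = V_3 - 1  [with V_3=7]  = 6
V_6 = 2*V_5 + 2  [with V_5=6]  = 14

14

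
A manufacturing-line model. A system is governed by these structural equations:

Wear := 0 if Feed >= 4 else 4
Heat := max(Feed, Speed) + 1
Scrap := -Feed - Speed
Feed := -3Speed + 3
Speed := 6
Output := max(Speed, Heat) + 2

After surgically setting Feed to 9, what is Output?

Under do(Feed=9), the mechanism Feed := -3Speed + 3 is discarded; Feed is fixed at 9.
Heat = max(Feed, Speed) + 1  [with Feed=9, Speed=6]  = 10
Output = max(Speed, Heat) + 2  [with Speed=6, Heat=10]  = 12

12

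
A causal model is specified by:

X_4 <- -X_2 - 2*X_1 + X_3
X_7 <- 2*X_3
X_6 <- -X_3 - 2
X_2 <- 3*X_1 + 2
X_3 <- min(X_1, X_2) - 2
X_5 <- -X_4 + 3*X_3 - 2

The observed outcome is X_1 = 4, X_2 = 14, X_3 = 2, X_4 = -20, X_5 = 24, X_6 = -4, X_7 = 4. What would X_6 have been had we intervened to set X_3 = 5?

-7

The intervention breaks the incoming arrows to X_3: X_3 <- min(X_1, X_2) - 2 no longer applies, and X_3 = 5.
X_6 = -X_3 - 2  [with X_3=5]  = -7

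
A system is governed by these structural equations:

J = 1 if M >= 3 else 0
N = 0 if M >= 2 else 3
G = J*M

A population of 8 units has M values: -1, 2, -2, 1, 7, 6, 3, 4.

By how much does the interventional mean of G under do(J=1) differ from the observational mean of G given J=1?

Under do(J=1), J's equation is replaced by J=1 for every unit. Per-unit G: -1, 2, -2, 1, 7, 6, 3, 4. Mean = 2.5.
E[G|J=1] averages over only the 4 units with J=1 (M = 7, 6, 3, 4): G = 7, 6, 3, 4, mean 5.
Difference = 2.5 − 5 = -2.5.

-2.5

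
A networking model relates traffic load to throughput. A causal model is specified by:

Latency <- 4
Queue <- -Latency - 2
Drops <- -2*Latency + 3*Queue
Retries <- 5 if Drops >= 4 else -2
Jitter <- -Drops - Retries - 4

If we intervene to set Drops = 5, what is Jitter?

do(Drops=5) replaces the equation Drops <- -2*Latency + 3*Queue with the constant Drops = 5.
Retries = 5 if Drops >= 4 else -2  [with Drops=5]  = 5
Jitter = -Drops - Retries - 4  [with Drops=5, Retries=5]  = -14

-14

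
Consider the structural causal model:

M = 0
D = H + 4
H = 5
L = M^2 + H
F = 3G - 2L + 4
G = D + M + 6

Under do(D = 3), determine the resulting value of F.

21

Under do(D=3), the mechanism D = H + 4 is discarded; D is fixed at 3.
L = M^2 + H  [with M=0, H=5]  = 5
G = D + M + 6  [with D=3, M=0]  = 9
F = 3G - 2L + 4  [with G=9, L=5]  = 21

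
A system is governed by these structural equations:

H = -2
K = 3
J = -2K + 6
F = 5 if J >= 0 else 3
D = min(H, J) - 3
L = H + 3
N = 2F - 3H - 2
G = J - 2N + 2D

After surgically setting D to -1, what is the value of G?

do(D=-1) replaces the equation D = min(H, J) - 3 with the constant D = -1.
J = -2K + 6  [with K=3]  = 0
F = 5 if J >= 0 else 3  [with J=0]  = 5
N = 2F - 3H - 2  [with F=5, H=-2]  = 14
G = J - 2N + 2D  [with J=0, N=14, D=-1]  = -30

-30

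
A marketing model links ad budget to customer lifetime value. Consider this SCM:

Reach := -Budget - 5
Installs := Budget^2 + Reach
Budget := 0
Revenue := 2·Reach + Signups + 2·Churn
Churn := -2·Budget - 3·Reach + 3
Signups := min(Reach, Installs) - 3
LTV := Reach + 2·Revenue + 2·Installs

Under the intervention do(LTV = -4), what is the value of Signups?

Under do(LTV=-4), the mechanism LTV := Reach + 2·Revenue + 2·Installs is discarded; LTV is fixed at -4.
Since Signups is not a descendant of the intervened variable, it is unaffected.
Reach = -Budget - 5  [with Budget=0]  = -5
Installs = Budget^2 + Reach  [with Budget=0, Reach=-5]  = -5
Signups = min(Reach, Installs) - 3  [with Reach=-5, Installs=-5]  = -8

-8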